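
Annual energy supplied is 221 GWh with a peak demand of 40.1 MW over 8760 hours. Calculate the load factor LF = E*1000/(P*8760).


LF = 221 * 1000 / (40.1 * 8760) = 0.6291


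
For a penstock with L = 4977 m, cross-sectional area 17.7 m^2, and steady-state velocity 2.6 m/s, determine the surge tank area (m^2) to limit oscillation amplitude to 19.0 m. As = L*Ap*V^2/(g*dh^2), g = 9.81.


As = 4977 * 17.7 * 2.6^2 / (9.81 * 19.0^2) = 168.1556 m^2


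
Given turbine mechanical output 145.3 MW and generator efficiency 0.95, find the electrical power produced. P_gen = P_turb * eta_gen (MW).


P_gen = 145.3 * 0.95 = 138.0350 MW


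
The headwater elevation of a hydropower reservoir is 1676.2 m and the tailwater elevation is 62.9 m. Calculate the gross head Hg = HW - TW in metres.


Hg = 1676.2 - 62.9 = 1613.3000 m


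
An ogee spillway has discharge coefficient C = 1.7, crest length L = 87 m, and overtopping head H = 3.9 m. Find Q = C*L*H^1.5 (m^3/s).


Q = 1.7 * 87 * 3.9^1.5 = 1139.1085 m^3/s


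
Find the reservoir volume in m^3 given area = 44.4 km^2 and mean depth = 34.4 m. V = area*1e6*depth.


V = 44.4 * 1e6 * 34.4 = 1.5274e+09 m^3


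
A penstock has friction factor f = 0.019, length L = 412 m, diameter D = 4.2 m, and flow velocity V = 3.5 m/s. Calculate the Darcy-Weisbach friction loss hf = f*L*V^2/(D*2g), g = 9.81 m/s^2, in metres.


hf = 0.019 * 412 * 3.5^2 / (4.2 * 2 * 9.81) = 1.1637 m


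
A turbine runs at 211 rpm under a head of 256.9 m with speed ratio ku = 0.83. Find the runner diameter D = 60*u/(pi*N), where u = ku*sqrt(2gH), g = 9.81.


u = 0.83 * sqrt(2*9.81*256.9) = 58.9264 m/s
D = 60 * 58.9264 / (pi * 211) = 5.3337 m


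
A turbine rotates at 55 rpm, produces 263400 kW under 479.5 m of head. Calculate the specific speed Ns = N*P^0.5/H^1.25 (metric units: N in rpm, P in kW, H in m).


Ns = 55 * 263400^0.5 / 479.5^1.25 = 12.5801


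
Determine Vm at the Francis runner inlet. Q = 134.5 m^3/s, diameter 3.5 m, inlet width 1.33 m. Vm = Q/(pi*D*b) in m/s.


Vm = 134.5 / (pi * 3.5 * 1.33) = 9.1971 m/s


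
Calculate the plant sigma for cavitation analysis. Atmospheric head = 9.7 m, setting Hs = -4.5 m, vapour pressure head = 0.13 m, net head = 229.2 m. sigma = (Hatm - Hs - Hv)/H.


sigma = (9.7 - (-4.5) - 0.13) / 229.2 = 0.0614


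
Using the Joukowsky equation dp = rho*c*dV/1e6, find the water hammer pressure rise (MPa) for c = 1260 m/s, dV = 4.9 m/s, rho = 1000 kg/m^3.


dp = 1000 * 1260 * 4.9 / 1e6 = 6.1740 MPa


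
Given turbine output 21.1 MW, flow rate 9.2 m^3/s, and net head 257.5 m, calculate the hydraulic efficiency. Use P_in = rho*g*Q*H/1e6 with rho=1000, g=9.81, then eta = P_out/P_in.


P_in = 1000 * 9.81 * 9.2 * 257.5 / 1e6 = 23.2399 MW
eta = 21.1 / 23.2399 = 0.9079


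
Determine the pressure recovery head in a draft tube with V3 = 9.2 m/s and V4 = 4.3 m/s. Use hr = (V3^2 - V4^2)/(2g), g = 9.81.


hr = (9.2^2 - 4.3^2) / (2*9.81) = 3.3716 m


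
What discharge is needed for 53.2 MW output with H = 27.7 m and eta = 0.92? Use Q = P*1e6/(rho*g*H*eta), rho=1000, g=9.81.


Q = 53.2 * 1e6 / (1000 * 9.81 * 27.7 * 0.92) = 212.8017 m^3/s


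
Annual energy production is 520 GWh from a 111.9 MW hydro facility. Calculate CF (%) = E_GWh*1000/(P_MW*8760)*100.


CF = 520 * 1000 / (111.9 * 8760) * 100 = 53.0480 %


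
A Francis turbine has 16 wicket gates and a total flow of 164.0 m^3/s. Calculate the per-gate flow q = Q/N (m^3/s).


q = 164.0 / 16 = 10.2500 m^3/s


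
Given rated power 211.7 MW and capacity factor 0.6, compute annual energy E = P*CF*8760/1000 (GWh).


E = 211.7 * 0.6 * 8760 / 1000 = 1112.6952 GWh


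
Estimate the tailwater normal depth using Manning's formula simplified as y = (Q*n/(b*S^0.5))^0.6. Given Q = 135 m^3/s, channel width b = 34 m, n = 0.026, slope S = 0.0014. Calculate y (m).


y = (135 * 0.026 / (34 * 0.0014^0.5))^0.6 = 1.8385 m


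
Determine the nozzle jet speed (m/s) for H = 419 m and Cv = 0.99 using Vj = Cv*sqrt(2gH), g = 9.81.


Vj = 0.99 * sqrt(2*9.81*419) = 89.7618 m/s


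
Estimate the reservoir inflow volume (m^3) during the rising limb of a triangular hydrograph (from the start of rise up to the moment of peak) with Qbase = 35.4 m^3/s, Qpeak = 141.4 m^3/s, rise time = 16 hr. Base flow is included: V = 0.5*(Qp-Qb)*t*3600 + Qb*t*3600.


V = 0.5*(141.4 - 35.4)*16*3600 + 35.4*16*3600 = 5.0918e+06 m^3


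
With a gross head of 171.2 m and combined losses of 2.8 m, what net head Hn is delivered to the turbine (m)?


Hn = 171.2 - 2.8 = 168.4000 m


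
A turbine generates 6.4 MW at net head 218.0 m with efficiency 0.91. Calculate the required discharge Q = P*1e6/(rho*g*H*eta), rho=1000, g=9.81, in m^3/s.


Q = 6.4 * 1e6 / (1000 * 9.81 * 218.0 * 0.91) = 3.2886 m^3/s


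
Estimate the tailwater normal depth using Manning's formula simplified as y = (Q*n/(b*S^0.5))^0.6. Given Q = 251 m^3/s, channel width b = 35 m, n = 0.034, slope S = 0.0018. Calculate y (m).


y = (251 * 0.034 / (35 * 0.0018^0.5))^0.6 = 2.8554 m


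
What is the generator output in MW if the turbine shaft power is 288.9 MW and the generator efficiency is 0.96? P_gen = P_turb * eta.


P_gen = 288.9 * 0.96 = 277.3440 MW


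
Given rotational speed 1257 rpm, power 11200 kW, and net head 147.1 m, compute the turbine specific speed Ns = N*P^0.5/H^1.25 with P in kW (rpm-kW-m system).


Ns = 1257 * 11200^0.5 / 147.1^1.25 = 259.6740


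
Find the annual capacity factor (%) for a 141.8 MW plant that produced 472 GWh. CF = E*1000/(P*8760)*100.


CF = 472 * 1000 / (141.8 * 8760) * 100 = 37.9981 %


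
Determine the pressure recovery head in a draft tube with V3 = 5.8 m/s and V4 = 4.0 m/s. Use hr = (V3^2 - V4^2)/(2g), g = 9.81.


hr = (5.8^2 - 4.0^2) / (2*9.81) = 0.8991 m


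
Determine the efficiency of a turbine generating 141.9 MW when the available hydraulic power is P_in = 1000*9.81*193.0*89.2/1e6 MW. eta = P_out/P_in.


P_in = 1000 * 9.81 * 193.0 * 89.2 / 1e6 = 168.8850 MW
eta = 141.9 / 168.8850 = 0.8402


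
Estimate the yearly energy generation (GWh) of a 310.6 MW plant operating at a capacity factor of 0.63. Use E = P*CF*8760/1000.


E = 310.6 * 0.63 * 8760 / 1000 = 1714.1393 GWh


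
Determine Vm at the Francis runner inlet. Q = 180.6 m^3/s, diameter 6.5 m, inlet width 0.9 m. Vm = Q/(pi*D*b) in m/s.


Vm = 180.6 / (pi * 6.5 * 0.9) = 9.8268 m/s


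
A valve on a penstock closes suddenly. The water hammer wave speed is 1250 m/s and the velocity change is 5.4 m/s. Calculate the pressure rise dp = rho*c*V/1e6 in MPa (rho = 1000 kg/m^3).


dp = 1000 * 1250 * 5.4 / 1e6 = 6.7500 MPa


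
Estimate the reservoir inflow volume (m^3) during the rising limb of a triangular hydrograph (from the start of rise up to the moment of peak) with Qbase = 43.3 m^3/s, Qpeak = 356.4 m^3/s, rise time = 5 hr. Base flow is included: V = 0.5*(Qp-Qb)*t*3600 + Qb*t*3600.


V = 0.5*(356.4 - 43.3)*5*3600 + 43.3*5*3600 = 3.5973e+06 m^3


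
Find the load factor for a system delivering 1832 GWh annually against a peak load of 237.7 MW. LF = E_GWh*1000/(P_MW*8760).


LF = 1832 * 1000 / (237.7 * 8760) = 0.8798


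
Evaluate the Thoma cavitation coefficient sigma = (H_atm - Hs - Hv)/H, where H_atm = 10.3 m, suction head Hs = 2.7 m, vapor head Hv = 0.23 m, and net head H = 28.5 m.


sigma = (10.3 - 2.7 - 0.23) / 28.5 = 0.2586


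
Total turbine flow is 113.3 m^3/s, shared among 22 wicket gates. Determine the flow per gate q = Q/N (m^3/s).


q = 113.3 / 22 = 5.1500 m^3/s


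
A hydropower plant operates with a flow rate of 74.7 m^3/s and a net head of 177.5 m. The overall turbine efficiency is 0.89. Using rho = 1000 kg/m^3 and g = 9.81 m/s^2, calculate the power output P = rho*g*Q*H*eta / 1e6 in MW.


P = 1000 * 9.81 * 74.7 * 177.5 * 0.89 / 1e6 = 115.7652 MW


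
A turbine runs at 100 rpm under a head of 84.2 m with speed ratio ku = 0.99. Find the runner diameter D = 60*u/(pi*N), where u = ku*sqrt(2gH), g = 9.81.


u = 0.99 * sqrt(2*9.81*84.2) = 40.2384 m/s
D = 60 * 40.2384 / (pi * 100) = 7.6850 m


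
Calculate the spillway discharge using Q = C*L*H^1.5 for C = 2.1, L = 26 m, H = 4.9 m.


Q = 2.1 * 26 * 4.9^1.5 = 592.2250 m^3/s


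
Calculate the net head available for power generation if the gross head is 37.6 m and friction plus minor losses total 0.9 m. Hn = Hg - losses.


Hn = 37.6 - 0.9 = 36.7000 m


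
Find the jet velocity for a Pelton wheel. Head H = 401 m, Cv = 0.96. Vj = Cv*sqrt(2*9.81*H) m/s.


Vj = 0.96 * sqrt(2*9.81*401) = 85.1516 m/s


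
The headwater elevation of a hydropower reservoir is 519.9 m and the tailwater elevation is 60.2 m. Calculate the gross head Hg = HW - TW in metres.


Hg = 519.9 - 60.2 = 459.7000 m


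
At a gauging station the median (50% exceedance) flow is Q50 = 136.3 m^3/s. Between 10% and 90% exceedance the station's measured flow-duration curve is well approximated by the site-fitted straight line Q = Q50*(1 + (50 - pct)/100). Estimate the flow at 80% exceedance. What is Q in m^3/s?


Q = 136.3 * (1 + (50 - 80)/100) = 95.4100 m^3/s


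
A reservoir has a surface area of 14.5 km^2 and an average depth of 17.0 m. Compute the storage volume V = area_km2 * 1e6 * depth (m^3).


V = 14.5 * 1e6 * 17.0 = 2.4650e+08 m^3


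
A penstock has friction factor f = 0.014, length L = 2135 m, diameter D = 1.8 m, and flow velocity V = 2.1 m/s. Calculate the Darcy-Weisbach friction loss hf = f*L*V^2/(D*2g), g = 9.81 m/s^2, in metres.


hf = 0.014 * 2135 * 2.1^2 / (1.8 * 2 * 9.81) = 3.7324 m


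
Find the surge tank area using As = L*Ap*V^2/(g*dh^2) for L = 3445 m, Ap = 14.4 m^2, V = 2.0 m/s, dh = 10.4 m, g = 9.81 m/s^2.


As = 3445 * 14.4 * 2.0^2 / (9.81 * 10.4^2) = 187.0148 m^2


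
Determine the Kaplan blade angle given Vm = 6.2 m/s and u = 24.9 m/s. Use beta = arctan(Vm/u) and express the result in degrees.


beta = arctan(6.2 / 24.9) = 13.9821 degrees


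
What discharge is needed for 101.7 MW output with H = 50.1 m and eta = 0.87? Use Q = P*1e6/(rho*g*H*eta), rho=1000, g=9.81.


Q = 101.7 * 1e6 / (1000 * 9.81 * 50.1 * 0.87) = 237.8455 m^3/s


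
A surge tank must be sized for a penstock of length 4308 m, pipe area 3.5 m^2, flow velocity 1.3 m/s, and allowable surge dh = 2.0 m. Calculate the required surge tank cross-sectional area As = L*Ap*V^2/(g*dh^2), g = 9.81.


As = 4308 * 3.5 * 1.3^2 / (9.81 * 2.0^2) = 649.3838 m^2


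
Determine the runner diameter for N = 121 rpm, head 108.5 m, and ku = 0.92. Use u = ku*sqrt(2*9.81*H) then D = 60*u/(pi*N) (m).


u = 0.92 * sqrt(2*9.81*108.5) = 42.4475 m/s
D = 60 * 42.4475 / (pi * 121) = 6.6999 m


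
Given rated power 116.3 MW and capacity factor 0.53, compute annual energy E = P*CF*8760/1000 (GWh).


E = 116.3 * 0.53 * 8760 / 1000 = 539.9576 GWh


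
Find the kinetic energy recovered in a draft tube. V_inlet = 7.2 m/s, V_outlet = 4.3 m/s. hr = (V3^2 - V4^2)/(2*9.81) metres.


hr = (7.2^2 - 4.3^2) / (2*9.81) = 1.6998 m


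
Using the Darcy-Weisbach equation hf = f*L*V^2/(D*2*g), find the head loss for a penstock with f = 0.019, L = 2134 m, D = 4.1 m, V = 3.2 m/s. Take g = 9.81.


hf = 0.019 * 2134 * 3.2^2 / (4.1 * 2 * 9.81) = 5.1614 m


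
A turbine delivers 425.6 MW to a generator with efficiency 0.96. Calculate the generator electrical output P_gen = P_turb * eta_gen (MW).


P_gen = 425.6 * 0.96 = 408.5760 MW


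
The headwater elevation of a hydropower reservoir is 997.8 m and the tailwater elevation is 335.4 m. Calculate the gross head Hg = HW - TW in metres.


Hg = 997.8 - 335.4 = 662.4000 m


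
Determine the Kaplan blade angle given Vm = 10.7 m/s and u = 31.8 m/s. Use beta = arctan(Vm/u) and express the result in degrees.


beta = arctan(10.7 / 31.8) = 18.5970 degrees


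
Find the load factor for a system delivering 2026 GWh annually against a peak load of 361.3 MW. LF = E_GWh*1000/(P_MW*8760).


LF = 2026 * 1000 / (361.3 * 8760) = 0.6401


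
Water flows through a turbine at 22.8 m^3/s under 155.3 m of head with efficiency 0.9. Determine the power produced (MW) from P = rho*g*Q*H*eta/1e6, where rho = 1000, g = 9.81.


P = 1000 * 9.81 * 22.8 * 155.3 * 0.9 / 1e6 = 31.2621 MW


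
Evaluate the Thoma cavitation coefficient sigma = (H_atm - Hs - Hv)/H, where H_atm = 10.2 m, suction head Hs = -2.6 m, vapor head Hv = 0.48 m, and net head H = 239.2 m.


sigma = (10.2 - (-2.6) - 0.48) / 239.2 = 0.0515


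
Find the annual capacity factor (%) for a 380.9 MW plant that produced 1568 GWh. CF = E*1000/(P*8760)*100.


CF = 1568 * 1000 / (380.9 * 8760) * 100 = 46.9928 %


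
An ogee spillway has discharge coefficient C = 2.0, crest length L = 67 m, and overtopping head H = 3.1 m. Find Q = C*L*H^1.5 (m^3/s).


Q = 2.0 * 67 * 3.1^1.5 = 731.3872 m^3/s


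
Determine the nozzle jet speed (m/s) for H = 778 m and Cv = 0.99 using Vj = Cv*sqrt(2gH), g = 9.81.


Vj = 0.99 * sqrt(2*9.81*778) = 122.3135 m/s


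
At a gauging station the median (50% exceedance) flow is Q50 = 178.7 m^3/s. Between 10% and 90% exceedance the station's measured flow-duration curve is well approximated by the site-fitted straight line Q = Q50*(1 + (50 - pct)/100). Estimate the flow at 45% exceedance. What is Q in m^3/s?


Q = 178.7 * (1 + (50 - 45)/100) = 187.6350 m^3/s


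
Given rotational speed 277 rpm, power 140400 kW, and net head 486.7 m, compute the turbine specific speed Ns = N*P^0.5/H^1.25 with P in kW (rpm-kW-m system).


Ns = 277 * 140400^0.5 / 486.7^1.25 = 45.4032


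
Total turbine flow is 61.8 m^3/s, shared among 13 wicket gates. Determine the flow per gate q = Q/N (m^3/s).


q = 61.8 / 13 = 4.7538 m^3/s


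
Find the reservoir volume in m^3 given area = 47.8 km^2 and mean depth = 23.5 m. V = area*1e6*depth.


V = 47.8 * 1e6 * 23.5 = 1.1233e+09 m^3


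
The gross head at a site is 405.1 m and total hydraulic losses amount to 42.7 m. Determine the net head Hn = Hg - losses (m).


Hn = 405.1 - 42.7 = 362.4000 m


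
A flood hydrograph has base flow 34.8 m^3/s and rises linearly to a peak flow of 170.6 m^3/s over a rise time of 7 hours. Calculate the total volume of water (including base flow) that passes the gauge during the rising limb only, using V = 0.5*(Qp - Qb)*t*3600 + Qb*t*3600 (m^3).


V = 0.5*(170.6 - 34.8)*7*3600 + 34.8*7*3600 = 2.5880e+06 m^3


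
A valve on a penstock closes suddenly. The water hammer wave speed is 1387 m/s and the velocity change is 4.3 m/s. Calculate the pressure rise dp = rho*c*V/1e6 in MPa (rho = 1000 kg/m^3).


dp = 1000 * 1387 * 4.3 / 1e6 = 5.9641 MPa


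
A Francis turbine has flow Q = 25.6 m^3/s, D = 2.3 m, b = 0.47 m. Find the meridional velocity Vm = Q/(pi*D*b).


Vm = 25.6 / (pi * 2.3 * 0.47) = 7.5381 m/s


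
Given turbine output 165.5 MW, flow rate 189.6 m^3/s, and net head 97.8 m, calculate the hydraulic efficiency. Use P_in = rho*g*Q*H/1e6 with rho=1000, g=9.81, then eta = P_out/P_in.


P_in = 1000 * 9.81 * 189.6 * 97.8 / 1e6 = 181.9057 MW
eta = 165.5 / 181.9057 = 0.9098


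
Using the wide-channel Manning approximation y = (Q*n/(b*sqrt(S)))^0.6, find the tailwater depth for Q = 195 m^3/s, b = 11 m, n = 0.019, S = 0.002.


y = (195 * 0.019 / (11 * 0.002^0.5))^0.6 = 3.3584 m


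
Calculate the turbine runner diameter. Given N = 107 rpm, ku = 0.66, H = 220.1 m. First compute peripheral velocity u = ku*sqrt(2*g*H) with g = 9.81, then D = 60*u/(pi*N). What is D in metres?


u = 0.66 * sqrt(2*9.81*220.1) = 43.3714 m/s
D = 60 * 43.3714 / (pi * 107) = 7.7414 m


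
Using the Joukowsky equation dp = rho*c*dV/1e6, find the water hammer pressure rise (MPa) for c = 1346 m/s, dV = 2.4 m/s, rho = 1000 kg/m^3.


dp = 1000 * 1346 * 2.4 / 1e6 = 3.2304 MPa


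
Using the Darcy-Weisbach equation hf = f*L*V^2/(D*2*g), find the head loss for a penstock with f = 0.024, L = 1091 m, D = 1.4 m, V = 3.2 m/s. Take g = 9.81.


hf = 0.024 * 1091 * 3.2^2 / (1.4 * 2 * 9.81) = 9.7613 m


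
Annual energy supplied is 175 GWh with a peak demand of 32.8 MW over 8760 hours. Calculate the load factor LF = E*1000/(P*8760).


LF = 175 * 1000 / (32.8 * 8760) = 0.6091


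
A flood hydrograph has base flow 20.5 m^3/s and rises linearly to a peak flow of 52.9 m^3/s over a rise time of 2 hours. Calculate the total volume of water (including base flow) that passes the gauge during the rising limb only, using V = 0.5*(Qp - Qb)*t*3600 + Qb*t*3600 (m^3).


V = 0.5*(52.9 - 20.5)*2*3600 + 20.5*2*3600 = 264240.0000 m^3


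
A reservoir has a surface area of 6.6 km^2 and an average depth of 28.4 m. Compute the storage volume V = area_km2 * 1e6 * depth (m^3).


V = 6.6 * 1e6 * 28.4 = 1.8744e+08 m^3


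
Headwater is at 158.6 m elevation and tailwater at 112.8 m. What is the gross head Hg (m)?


Hg = 158.6 - 112.8 = 45.8000 m


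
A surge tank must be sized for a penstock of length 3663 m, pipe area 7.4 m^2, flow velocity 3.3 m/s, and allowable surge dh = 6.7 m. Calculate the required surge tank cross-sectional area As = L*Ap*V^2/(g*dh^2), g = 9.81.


As = 3663 * 7.4 * 3.3^2 / (9.81 * 6.7^2) = 670.3134 m^2


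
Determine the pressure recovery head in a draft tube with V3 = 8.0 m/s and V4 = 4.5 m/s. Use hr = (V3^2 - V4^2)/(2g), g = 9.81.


hr = (8.0^2 - 4.5^2) / (2*9.81) = 2.2299 m


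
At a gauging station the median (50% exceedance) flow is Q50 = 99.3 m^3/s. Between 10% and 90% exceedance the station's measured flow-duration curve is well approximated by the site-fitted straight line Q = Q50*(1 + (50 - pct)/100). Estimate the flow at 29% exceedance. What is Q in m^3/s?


Q = 99.3 * (1 + (50 - 29)/100) = 120.1530 m^3/s


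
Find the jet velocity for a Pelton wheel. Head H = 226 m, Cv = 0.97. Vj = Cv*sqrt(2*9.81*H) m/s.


Vj = 0.97 * sqrt(2*9.81*226) = 64.5915 m/s


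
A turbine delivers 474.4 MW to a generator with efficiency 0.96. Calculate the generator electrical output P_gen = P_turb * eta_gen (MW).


P_gen = 474.4 * 0.96 = 455.4240 MW


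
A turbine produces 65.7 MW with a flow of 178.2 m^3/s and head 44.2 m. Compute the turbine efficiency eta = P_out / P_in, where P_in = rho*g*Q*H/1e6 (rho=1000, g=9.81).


P_in = 1000 * 9.81 * 178.2 * 44.2 / 1e6 = 77.2679 MW
eta = 65.7 / 77.2679 = 0.8503


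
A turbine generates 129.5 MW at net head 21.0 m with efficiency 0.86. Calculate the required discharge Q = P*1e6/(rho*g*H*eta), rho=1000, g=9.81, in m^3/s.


Q = 129.5 * 1e6 / (1000 * 9.81 * 21.0 * 0.86) = 730.9422 m^3/s


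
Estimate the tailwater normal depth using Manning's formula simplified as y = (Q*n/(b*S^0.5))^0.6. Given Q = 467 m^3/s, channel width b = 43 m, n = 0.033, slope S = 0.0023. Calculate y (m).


y = (467 * 0.033 / (43 * 0.0023^0.5))^0.6 = 3.3427 m


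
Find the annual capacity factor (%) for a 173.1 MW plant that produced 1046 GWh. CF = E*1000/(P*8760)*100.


CF = 1046 * 1000 / (173.1 * 8760) * 100 = 68.9812 %


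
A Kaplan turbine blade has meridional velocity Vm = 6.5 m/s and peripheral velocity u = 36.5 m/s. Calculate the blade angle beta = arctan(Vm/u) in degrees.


beta = arctan(6.5 / 36.5) = 10.0975 degrees


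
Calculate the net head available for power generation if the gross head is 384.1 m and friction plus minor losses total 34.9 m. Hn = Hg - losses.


Hn = 384.1 - 34.9 = 349.2000 m


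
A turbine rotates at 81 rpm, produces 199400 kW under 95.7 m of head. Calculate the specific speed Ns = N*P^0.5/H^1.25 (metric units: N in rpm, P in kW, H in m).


Ns = 81 * 199400^0.5 / 95.7^1.25 = 120.8392


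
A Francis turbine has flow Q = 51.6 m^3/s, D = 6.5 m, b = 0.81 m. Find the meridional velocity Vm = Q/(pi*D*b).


Vm = 51.6 / (pi * 6.5 * 0.81) = 3.1196 m/s


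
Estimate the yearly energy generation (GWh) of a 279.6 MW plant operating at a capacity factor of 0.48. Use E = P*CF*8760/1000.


E = 279.6 * 0.48 * 8760 / 1000 = 1175.6621 GWh


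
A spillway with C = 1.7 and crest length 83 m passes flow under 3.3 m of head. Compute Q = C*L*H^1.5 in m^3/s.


Q = 1.7 * 83 * 3.3^1.5 = 845.8589 m^3/s


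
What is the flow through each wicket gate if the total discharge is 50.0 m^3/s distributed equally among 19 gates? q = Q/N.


q = 50.0 / 19 = 2.6316 m^3/s


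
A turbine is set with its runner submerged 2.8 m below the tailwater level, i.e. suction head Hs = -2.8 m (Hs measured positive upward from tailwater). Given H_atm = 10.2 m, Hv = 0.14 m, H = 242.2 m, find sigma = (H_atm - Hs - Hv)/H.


sigma = (10.2 - (-2.8) - 0.14) / 242.2 = 0.0531


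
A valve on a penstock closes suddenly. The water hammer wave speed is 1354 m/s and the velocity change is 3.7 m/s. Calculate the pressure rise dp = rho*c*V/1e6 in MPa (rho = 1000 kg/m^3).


dp = 1000 * 1354 * 3.7 / 1e6 = 5.0098 MPa


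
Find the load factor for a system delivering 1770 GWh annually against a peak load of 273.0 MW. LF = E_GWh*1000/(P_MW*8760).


LF = 1770 * 1000 / (273.0 * 8760) = 0.7401


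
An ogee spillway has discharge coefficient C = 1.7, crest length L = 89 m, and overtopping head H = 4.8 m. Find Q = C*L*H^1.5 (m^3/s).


Q = 1.7 * 89 * 4.8^1.5 = 1591.1121 m^3/s


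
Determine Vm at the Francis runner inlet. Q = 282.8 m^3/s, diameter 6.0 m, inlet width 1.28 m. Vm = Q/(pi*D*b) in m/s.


Vm = 282.8 / (pi * 6.0 * 1.28) = 11.7211 m/s


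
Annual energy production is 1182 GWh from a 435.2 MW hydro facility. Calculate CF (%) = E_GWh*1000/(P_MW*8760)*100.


CF = 1182 * 1000 / (435.2 * 8760) * 100 = 31.0045 %


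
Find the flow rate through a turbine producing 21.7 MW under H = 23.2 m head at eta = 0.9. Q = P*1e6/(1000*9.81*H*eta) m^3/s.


Q = 21.7 * 1e6 / (1000 * 9.81 * 23.2 * 0.9) = 105.9401 m^3/s


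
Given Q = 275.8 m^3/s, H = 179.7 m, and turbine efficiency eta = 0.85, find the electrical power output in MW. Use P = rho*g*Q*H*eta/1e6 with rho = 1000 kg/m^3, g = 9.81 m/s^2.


P = 1000 * 9.81 * 275.8 * 179.7 * 0.85 / 1e6 = 413.2666 MW


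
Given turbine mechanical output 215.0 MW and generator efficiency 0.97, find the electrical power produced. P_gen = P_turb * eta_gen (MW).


P_gen = 215.0 * 0.97 = 208.5500 MW


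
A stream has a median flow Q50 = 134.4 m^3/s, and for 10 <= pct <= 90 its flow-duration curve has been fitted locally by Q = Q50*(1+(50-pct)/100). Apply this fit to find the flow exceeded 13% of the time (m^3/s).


Q = 134.4 * (1 + (50 - 13)/100) = 184.1280 m^3/s


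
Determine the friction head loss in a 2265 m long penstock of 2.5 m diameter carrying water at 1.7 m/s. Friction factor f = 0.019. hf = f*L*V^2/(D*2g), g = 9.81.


hf = 0.019 * 2265 * 1.7^2 / (2.5 * 2 * 9.81) = 2.5356 m


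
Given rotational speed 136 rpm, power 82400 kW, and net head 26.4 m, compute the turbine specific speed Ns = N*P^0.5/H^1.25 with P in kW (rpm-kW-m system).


Ns = 136 * 82400^0.5 / 26.4^1.25 = 652.3754


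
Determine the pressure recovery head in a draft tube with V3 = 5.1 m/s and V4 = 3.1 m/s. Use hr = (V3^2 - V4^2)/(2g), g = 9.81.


hr = (5.1^2 - 3.1^2) / (2*9.81) = 0.8359 m


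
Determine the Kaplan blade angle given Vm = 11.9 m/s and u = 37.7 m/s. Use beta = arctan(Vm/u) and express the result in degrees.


beta = arctan(11.9 / 37.7) = 17.5183 degrees


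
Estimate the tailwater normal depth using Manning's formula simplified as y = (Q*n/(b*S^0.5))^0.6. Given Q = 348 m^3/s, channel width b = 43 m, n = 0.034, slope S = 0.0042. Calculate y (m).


y = (348 * 0.034 / (43 * 0.0042^0.5))^0.6 = 2.3811 m


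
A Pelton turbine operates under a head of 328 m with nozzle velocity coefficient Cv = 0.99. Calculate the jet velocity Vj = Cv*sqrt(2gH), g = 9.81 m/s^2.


Vj = 0.99 * sqrt(2*9.81*328) = 79.4185 m/s


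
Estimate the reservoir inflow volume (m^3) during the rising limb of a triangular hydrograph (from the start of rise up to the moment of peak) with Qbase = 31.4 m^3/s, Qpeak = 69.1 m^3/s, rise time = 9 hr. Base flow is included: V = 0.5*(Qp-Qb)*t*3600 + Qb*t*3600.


V = 0.5*(69.1 - 31.4)*9*3600 + 31.4*9*3600 = 1.6281e+06 m^3


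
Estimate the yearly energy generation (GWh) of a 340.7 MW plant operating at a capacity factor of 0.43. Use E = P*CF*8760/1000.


E = 340.7 * 0.43 * 8760 / 1000 = 1283.3488 GWh


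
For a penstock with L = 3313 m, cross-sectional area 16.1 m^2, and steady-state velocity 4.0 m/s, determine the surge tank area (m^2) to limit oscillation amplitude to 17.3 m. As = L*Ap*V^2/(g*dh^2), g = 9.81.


As = 3313 * 16.1 * 4.0^2 / (9.81 * 17.3^2) = 290.6739 m^2


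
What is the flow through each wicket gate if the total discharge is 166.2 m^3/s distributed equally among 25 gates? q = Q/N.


q = 166.2 / 25 = 6.6480 m^3/s


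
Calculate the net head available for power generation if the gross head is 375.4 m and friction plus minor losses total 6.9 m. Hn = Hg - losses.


Hn = 375.4 - 6.9 = 368.5000 m


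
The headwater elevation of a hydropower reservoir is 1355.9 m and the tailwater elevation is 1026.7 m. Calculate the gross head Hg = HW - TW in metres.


Hg = 1355.9 - 1026.7 = 329.2000 m


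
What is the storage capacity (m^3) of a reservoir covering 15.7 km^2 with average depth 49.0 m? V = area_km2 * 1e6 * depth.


V = 15.7 * 1e6 * 49.0 = 7.6930e+08 m^3


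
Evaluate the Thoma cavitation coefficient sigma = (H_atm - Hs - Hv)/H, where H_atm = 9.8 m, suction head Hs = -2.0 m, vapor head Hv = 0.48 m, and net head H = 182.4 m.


sigma = (9.8 - (-2.0) - 0.48) / 182.4 = 0.0621


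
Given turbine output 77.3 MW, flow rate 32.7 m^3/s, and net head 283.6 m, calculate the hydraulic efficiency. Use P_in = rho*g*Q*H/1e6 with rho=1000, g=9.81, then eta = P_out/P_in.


P_in = 1000 * 9.81 * 32.7 * 283.6 / 1e6 = 90.9752 MW
eta = 77.3 / 90.9752 = 0.8497


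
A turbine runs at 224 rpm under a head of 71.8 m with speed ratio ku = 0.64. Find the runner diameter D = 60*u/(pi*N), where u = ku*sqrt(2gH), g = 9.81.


u = 0.64 * sqrt(2*9.81*71.8) = 24.0210 m/s
D = 60 * 24.0210 / (pi * 224) = 2.0481 m


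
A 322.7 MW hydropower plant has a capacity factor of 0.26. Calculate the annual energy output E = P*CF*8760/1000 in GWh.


E = 322.7 * 0.26 * 8760 / 1000 = 734.9815 GWh


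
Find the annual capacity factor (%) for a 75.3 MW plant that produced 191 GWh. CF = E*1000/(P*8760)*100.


CF = 191 * 1000 / (75.3 * 8760) * 100 = 28.9557 %


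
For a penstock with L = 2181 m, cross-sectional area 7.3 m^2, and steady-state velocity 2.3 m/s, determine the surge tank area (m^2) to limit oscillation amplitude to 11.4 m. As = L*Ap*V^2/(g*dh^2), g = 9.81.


As = 2181 * 7.3 * 2.3^2 / (9.81 * 11.4^2) = 66.0626 m^2


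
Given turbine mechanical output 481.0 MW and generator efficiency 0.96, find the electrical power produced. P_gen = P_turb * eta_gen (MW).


P_gen = 481.0 * 0.96 = 461.7600 MW


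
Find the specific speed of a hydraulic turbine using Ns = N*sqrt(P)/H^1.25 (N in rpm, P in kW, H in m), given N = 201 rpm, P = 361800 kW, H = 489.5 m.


Ns = 201 * 361800^0.5 / 489.5^1.25 = 52.5097


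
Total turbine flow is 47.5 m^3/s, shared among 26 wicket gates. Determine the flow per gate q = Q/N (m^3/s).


q = 47.5 / 26 = 1.8269 m^3/s


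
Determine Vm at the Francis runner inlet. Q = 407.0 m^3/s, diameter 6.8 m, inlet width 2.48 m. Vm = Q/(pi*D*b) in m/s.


Vm = 407.0 / (pi * 6.8 * 2.48) = 7.6822 m/s


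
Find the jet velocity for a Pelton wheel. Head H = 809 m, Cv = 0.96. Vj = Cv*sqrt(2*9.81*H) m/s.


Vj = 0.96 * sqrt(2*9.81*809) = 120.9470 m/s


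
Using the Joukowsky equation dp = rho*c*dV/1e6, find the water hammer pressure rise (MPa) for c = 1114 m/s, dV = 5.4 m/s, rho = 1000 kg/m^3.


dp = 1000 * 1114 * 5.4 / 1e6 = 6.0156 MPa


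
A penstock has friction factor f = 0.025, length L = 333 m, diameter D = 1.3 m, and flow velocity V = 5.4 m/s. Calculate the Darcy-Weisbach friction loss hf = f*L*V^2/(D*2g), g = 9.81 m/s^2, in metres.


hf = 0.025 * 333 * 5.4^2 / (1.3 * 2 * 9.81) = 9.5176 m


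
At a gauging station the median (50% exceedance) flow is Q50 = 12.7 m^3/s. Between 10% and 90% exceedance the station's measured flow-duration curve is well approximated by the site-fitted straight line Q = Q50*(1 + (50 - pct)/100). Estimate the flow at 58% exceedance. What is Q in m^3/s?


Q = 12.7 * (1 + (50 - 58)/100) = 11.6840 m^3/s


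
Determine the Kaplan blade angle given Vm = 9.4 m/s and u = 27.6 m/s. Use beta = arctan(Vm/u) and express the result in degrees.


beta = arctan(9.4 / 27.6) = 18.8078 degrees


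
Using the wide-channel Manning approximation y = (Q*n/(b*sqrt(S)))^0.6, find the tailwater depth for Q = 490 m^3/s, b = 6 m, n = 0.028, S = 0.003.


y = (490 * 0.028 / (6 * 0.003^0.5))^0.6 = 9.3839 m


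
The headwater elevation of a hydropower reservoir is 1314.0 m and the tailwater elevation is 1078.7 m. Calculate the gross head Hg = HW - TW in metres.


Hg = 1314.0 - 1078.7 = 235.3000 m


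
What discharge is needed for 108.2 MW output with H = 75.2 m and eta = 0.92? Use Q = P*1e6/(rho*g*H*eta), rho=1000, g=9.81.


Q = 108.2 * 1e6 / (1000 * 9.81 * 75.2 * 0.92) = 159.4236 m^3/s


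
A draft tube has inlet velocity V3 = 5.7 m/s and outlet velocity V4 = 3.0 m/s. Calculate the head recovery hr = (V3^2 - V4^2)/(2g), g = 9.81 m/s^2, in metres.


hr = (5.7^2 - 3.0^2) / (2*9.81) = 1.1972 m


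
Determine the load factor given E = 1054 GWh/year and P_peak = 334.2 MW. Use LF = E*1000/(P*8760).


LF = 1054 * 1000 / (334.2 * 8760) = 0.3600


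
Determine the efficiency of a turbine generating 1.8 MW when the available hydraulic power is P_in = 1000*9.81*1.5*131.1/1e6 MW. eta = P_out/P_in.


P_in = 1000 * 9.81 * 1.5 * 131.1 / 1e6 = 1.9291 MW
eta = 1.8 / 1.9291 = 0.9331


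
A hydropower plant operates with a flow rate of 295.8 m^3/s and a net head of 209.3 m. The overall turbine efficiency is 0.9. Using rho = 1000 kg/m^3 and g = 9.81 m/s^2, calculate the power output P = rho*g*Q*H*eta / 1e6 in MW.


P = 1000 * 9.81 * 295.8 * 209.3 * 0.9 / 1e6 = 546.6117 MW


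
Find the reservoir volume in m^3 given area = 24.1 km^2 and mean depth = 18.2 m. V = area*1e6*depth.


V = 24.1 * 1e6 * 18.2 = 4.3862e+08 m^3


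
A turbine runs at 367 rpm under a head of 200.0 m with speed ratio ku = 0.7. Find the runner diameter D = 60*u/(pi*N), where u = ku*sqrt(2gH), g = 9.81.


u = 0.7 * sqrt(2*9.81*200.0) = 43.8493 m/s
D = 60 * 43.8493 / (pi * 367) = 2.2819 m


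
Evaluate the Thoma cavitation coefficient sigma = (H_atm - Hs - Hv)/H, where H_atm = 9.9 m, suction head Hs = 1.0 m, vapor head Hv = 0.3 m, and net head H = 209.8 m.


sigma = (9.9 - 1.0 - 0.3) / 209.8 = 0.0410


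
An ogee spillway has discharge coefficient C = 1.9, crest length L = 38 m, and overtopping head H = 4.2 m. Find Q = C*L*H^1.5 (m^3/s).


Q = 1.9 * 38 * 4.2^1.5 = 621.4571 m^3/s


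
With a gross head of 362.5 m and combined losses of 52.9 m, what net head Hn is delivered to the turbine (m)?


Hn = 362.5 - 52.9 = 309.6000 m


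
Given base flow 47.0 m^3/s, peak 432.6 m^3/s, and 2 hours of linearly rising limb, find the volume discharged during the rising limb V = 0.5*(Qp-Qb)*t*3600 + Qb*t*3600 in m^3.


V = 0.5*(432.6 - 47.0)*2*3600 + 47.0*2*3600 = 1.7266e+06 m^3


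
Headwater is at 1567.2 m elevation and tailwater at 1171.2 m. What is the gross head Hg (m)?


Hg = 1567.2 - 1171.2 = 396.0000 m


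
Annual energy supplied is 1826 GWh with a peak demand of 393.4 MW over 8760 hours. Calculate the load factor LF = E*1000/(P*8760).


LF = 1826 * 1000 / (393.4 * 8760) = 0.5299


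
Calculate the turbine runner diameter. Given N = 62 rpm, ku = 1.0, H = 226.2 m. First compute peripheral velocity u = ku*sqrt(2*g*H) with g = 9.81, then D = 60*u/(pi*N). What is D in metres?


u = 1.0 * sqrt(2*9.81*226.2) = 66.6186 m/s
D = 60 * 66.6186 / (pi * 62) = 20.5213 m


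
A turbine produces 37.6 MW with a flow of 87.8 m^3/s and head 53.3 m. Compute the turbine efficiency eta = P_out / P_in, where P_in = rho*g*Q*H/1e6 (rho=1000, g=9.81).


P_in = 1000 * 9.81 * 87.8 * 53.3 / 1e6 = 45.9082 MW
eta = 37.6 / 45.9082 = 0.8190


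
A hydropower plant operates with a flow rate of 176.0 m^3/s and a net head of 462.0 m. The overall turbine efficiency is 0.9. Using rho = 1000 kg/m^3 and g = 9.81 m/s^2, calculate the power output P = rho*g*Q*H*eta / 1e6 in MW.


P = 1000 * 9.81 * 176.0 * 462.0 * 0.9 / 1e6 = 717.9036 MW


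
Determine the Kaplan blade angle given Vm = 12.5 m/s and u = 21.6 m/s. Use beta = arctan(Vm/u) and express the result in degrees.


beta = arctan(12.5 / 21.6) = 30.0581 degrees


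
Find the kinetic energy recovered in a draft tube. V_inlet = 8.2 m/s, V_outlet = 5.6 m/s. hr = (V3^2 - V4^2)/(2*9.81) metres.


hr = (8.2^2 - 5.6^2) / (2*9.81) = 1.8287 m


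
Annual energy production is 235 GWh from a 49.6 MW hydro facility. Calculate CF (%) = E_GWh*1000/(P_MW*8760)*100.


CF = 235 * 1000 / (49.6 * 8760) * 100 = 54.0857 %


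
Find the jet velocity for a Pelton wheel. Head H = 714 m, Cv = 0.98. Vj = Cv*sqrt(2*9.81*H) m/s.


Vj = 0.98 * sqrt(2*9.81*714) = 115.9911 m/s


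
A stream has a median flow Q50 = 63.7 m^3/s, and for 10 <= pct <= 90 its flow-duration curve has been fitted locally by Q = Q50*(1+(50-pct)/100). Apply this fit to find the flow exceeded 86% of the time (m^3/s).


Q = 63.7 * (1 + (50 - 86)/100) = 40.7680 m^3/s


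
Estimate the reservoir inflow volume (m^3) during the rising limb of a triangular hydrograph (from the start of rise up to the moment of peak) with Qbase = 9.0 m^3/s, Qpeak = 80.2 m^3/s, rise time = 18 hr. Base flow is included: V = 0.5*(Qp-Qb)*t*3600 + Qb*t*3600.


V = 0.5*(80.2 - 9.0)*18*3600 + 9.0*18*3600 = 2.8901e+06 m^3


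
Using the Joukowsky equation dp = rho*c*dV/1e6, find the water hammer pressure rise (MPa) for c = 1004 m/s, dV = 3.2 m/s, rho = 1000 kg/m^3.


dp = 1000 * 1004 * 3.2 / 1e6 = 3.2128 MPa


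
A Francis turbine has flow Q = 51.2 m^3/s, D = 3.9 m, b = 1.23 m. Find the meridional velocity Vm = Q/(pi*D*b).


Vm = 51.2 / (pi * 3.9 * 1.23) = 3.3974 m/s


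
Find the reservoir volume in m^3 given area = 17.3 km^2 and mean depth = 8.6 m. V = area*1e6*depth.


V = 17.3 * 1e6 * 8.6 = 1.4878e+08 m^3


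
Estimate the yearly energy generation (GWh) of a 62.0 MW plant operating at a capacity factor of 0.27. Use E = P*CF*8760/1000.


E = 62.0 * 0.27 * 8760 / 1000 = 146.6424 GWh


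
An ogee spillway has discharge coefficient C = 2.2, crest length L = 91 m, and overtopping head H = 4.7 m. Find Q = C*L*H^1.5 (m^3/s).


Q = 2.2 * 91 * 4.7^1.5 = 2039.9093 m^3/s


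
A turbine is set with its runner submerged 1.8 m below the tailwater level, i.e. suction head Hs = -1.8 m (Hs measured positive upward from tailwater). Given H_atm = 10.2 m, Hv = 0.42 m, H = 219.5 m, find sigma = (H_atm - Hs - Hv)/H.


sigma = (10.2 - (-1.8) - 0.42) / 219.5 = 0.0528


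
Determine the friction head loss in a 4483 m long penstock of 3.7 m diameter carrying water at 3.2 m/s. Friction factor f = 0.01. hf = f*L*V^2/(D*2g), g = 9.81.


hf = 0.01 * 4483 * 3.2^2 / (3.7 * 2 * 9.81) = 6.3237 m


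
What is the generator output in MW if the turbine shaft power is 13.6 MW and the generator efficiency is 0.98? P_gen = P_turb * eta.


P_gen = 13.6 * 0.98 = 13.3280 MW


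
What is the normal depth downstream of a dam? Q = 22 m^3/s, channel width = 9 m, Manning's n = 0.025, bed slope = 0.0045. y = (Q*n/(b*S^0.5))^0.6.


y = (22 * 0.025 / (9 * 0.0045^0.5))^0.6 = 0.9456 m


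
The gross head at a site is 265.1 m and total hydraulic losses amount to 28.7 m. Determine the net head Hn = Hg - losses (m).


Hn = 265.1 - 28.7 = 236.4000 m


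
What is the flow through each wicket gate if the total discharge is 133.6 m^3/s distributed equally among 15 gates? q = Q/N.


q = 133.6 / 15 = 8.9067 m^3/s


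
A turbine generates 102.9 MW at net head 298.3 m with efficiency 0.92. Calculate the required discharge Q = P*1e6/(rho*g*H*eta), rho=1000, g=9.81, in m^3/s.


Q = 102.9 * 1e6 / (1000 * 9.81 * 298.3 * 0.92) = 38.2213 m^3/s


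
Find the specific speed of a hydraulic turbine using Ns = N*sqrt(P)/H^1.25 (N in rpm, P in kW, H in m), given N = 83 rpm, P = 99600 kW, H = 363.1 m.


Ns = 83 * 99600^0.5 / 363.1^1.25 = 16.5263


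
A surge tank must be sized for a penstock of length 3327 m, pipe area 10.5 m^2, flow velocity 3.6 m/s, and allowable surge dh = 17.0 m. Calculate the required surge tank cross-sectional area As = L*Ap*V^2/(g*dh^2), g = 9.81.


As = 3327 * 10.5 * 3.6^2 / (9.81 * 17.0^2) = 159.6909 m^2


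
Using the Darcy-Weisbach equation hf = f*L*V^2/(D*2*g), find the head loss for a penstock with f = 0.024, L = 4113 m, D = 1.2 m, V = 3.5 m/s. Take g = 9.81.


hf = 0.024 * 4113 * 3.5^2 / (1.2 * 2 * 9.81) = 51.3601 m


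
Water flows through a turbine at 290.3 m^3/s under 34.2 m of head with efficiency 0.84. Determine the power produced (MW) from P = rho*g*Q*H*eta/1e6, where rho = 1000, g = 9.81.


P = 1000 * 9.81 * 290.3 * 34.2 * 0.84 / 1e6 = 81.8128 MW


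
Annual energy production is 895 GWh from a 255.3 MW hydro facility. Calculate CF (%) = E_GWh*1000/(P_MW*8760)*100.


CF = 895 * 1000 / (255.3 * 8760) * 100 = 40.0192 %


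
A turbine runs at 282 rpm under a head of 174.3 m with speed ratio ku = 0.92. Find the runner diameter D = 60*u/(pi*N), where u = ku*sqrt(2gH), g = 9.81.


u = 0.92 * sqrt(2*9.81*174.3) = 53.8005 m/s
D = 60 * 53.8005 / (pi * 282) = 3.6437 m


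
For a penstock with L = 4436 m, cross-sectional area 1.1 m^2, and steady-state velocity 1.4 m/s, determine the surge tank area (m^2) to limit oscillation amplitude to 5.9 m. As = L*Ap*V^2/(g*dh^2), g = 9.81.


As = 4436 * 1.1 * 1.4^2 / (9.81 * 5.9^2) = 28.0070 m^2


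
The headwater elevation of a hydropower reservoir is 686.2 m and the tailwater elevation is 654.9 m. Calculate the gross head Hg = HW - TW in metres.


Hg = 686.2 - 654.9 = 31.3000 m


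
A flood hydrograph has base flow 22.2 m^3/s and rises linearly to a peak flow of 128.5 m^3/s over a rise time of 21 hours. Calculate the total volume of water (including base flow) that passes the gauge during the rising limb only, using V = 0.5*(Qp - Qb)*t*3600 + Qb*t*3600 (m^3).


V = 0.5*(128.5 - 22.2)*21*3600 + 22.2*21*3600 = 5.6965e+06 m^3


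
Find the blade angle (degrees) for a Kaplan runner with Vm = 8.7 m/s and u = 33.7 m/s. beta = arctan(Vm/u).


beta = arctan(8.7 / 33.7) = 14.4754 degrees


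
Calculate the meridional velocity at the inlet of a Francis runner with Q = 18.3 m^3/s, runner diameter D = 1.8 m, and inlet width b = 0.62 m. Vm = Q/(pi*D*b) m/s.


Vm = 18.3 / (pi * 1.8 * 0.62) = 5.2196 m/s


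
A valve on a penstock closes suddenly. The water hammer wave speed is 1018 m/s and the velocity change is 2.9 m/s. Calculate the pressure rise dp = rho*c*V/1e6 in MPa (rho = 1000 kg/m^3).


dp = 1000 * 1018 * 2.9 / 1e6 = 2.9522 MPa


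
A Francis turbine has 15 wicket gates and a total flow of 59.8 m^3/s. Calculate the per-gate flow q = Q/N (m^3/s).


q = 59.8 / 15 = 3.9867 m^3/s


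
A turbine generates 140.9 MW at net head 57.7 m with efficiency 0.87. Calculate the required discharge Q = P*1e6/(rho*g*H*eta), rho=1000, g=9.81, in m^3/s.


Q = 140.9 * 1e6 / (1000 * 9.81 * 57.7 * 0.87) = 286.1191 m^3/s


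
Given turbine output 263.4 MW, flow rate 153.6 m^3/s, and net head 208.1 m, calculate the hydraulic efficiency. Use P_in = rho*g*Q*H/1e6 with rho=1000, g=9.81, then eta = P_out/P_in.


P_in = 1000 * 9.81 * 153.6 * 208.1 / 1e6 = 313.5684 MW
eta = 263.4 / 313.5684 = 0.8400
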